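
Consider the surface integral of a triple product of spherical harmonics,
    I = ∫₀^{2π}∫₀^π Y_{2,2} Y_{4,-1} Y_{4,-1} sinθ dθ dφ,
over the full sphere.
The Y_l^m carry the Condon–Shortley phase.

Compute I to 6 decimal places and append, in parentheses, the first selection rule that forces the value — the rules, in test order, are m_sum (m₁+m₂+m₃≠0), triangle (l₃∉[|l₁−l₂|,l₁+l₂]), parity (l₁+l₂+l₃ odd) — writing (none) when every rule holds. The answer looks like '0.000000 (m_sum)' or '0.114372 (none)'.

0.200662 (none)

m-sum 0 ✓  L=10 even ✓  2≤4≤6 ✓
Π(2lᵢ+1) = 5×9×9 = 405
triangle coeff Δ(2,4,4) = 1/13860
Σ_t [0,2]: t=0:+1/192 t=1:−1/36 t=2:+1/192 = -5/288
(3j)²=20/693 [(2 4 4; 0 0 0)], sign=-1
Σ_t [0,0]: t=0:+1/144 = 1/144
(3j)²=10/231 [(2 4 4; 2 -1 -1)], sign=-1
⇒ 4πI² = 3000/5929
I = (+1)√(3000/5929/(4π)) = 0.20066192
No selection rule forces the value: the integral is nonzero (none).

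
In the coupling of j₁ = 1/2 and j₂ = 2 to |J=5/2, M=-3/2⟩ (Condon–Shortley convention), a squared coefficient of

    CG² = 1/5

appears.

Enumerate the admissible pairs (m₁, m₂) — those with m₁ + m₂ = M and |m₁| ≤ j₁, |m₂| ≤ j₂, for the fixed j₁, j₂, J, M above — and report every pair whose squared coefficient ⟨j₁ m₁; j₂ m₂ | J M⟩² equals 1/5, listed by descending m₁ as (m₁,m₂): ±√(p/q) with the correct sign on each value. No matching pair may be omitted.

Admissible pairs with m₁+m₂ = M = -3/2: (-1/2,-1), (1/2,-2)
  (m₁,m₂)=(1/2,-2): CG² = 1/5, CG = +√(1/5)   ← matches the target
  (m₁,m₂)=(-1/2,-1): CG² = 4/5, CG = +√(4/5)
Pairs with CG² = 1/5: (1/2,-2): +√(1/5)

(1/2,-2): +√(1/5)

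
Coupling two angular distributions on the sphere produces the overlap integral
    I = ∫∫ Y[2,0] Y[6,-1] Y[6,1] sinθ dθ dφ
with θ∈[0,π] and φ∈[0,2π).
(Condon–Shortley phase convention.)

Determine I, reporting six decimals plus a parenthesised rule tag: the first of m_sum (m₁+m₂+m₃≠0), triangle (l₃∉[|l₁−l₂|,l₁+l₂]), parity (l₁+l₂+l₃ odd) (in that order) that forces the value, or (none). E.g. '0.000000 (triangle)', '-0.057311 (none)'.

-0.149094 (none)

Checks pass: Σm=0; 14 even; l₃=6∈[4,8].
(2·2+1)(2·6+1)(2·6+1) = 845
Δ: 2! 2! 10! / 15! → 1/90090
sum: t=0:+1/69120 t=1:−1/14400 t=2:+1/69120 = -7/172800
3j²(2 6 6; 0 0 0) = Δ·Π!·Σ² = 14/715  (sign -1)
sum: t=0:+1/57600 t=1:−1/17280 t=2:+1/120960 = -13/403200
3j²(2 6 6; 0 -1 1) = Δ·Π!·Σ² = 13/770  (sign +1)
combine: 4πI² = 845·14/715·13/770 = 169/605
take √, sign -1: I = -0.14909419
No selection rule forces the value: the integral is nonzero (none).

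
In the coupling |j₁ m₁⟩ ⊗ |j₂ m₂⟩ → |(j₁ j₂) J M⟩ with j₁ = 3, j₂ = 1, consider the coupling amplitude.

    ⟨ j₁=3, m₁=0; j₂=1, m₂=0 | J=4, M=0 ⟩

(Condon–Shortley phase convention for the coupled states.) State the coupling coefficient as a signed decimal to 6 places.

√[9·0!6!2!/9! · 3!3!1!1!4!4!] = √(5184/7)
  +(−1)^0/∏(0,0,3,1,3,1)! = 1/36  (running 1/36)
⟨..|..⟩ = √(5184/7)·(1/36) = +0.755929

+√(4/7) = +0.755929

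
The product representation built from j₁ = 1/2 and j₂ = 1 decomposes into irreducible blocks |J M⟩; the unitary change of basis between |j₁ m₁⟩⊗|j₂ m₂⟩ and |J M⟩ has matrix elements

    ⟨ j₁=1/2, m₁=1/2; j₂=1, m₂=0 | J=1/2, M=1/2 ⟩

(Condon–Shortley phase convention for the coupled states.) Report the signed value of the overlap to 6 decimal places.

+√(1/3) = +0.577350

√[2·1!0!1!/3! · 1!0!1!1!1!0!] = √(1/3)
  +(−1)^0/∏(0,1,0,1,0,0)! = 1  (running 1)
⟨..|..⟩ = √(1/3)·(1) = +0.577350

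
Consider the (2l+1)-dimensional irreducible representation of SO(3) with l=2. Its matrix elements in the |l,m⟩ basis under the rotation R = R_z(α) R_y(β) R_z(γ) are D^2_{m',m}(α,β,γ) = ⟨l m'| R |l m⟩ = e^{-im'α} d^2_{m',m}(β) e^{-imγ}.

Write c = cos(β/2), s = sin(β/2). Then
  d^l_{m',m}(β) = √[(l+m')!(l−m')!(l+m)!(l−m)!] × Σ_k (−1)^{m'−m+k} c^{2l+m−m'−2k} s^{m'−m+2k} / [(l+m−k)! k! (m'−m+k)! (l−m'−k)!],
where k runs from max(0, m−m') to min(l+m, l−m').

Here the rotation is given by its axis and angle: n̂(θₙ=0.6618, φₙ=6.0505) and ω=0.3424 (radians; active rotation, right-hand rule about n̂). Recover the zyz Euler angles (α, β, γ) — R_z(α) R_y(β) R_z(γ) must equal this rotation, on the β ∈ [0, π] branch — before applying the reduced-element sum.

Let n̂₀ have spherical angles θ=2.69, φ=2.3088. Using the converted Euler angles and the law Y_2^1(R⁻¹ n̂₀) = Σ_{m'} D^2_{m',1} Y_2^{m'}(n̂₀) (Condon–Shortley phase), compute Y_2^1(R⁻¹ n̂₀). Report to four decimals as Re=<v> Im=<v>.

Axis–angle → zyz. n̂ = (sinθₙcosφₙ, sinθₙsinφₙ, cosθₙ) = (+0.597976, -0.141707, +0.788887), ω = 0.3424.
R = I cosω + sinω [n̂]ₓ + (1−cosω) n̂n̂ᵀ gives
  R = [+0.962708, -0.269787, -0.020194; +0.259949, +0.943117, -0.207259; +0.074962, +0.194281, +0.978078]
β = atan2(√(R₁₃²+R₂₃²), R₃₃) = 0.209776; α = atan2(R₂₃, R₁₃) mod 2π = 4.615260; γ = atan2(R₃₂, −R₃₁) mod 2π = 1.939038
Need the full column D^2_{m',1} for m'=−2..2 at α=4.6153, β=0.2098, γ=1.9390.
cos(β/2)=0.994504, sin(β/2)=0.104696
d^2_{-2,1}: single k=3 term ⇒ +0.002283;  D = +0.001217+0.001931i
d^2_{-1,1}: k∈[2..3] ⇒ +0.032523 -0.000120 = +0.032403;  D = -0.028957+0.014541i
d^2_{0,1}: k∈[1..2] ⇒ +0.252246 -0.002796 = +0.249451;  D = -0.089796-0.232728i
d^2_{1,1}: k∈[0..1] ⇒ +0.978198 -0.032523 = +0.945675;  D = +0.911133-0.253255i
d^2_{2,1}: single k=0 term ⇒ -0.205958;  D = -0.035653-0.202849i
Y_2^{m'}(θ=2.69,φ=2.3088) and Σ D·Y over m':
  (+0.0012+0.0019i)·(-0.0070+0.0732i)  (-0.0290+0.0145i)·(+0.2041+0.2244i)  (-0.0898-0.2327i)·(+0.4506+0.0000i)  (+0.9111-0.2533i)·(-0.2041+0.2244i)  (-0.0357-0.2028i)·(-0.0070-0.0732i)
Y_2^1(R⁻¹ n̂) = -0.193512+0.151864i

Re=-0.1935 Im=0.1519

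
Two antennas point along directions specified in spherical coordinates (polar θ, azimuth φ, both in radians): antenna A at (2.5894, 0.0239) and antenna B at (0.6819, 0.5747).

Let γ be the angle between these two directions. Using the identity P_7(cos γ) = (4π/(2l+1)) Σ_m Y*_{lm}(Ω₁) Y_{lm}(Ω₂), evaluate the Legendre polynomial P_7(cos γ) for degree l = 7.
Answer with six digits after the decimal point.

0.065203

Addition theorem: P_7(cos γ) = (4π/15) Σ_m Y*_{lm}(Ω₁) Y_{lm}(Ω₂), m = −7…7:
  term(m=-7) = -0.000082+0.000071i   from Y*(Ω₁)=+0.005388+0.000910i, Y(Ω₂)=-0.012567+0.015243i
  term(m=-6) = +0.002981-0.000491i   from Y*(Ω₁)=-0.032844-0.004742i, Y(Ω₂)=-0.086807+0.027482i
  term(m=-5) = -0.028349-0.011573i   from Y*(Ω₁)=+0.121869+0.014633i, Y(Ω₂)=-0.240552-0.066081i
  term(m=-4) = +0.078081+0.106552i   from Y*(Ω₁)=-0.302444-0.029002i, Y(Ω₂)=-0.289291-0.324562i
  term(m=-3) = -0.016571-0.202611i   from Y*(Ω₁)=+0.482470+0.034652i, Y(Ω₂)=-0.064176-0.415337i
  term(m=-2) = -0.005415+0.010681i   from Y*(Ω₁)=-0.380714-0.018212i, Y(Ω₂)=+0.012852-0.028671i
  term(m=-1) = +0.042044-0.025824i   from Y*(Ω₁)=-0.128681-0.003076i, Y(Ω₂)=-0.321753+0.208374i
  term(m=+0) = -0.067551+0.000000i   from Y*(Ω₁)=+0.430116-0.000000i, Y(Ω₂)=-0.157054+0.000000i
  term(m=+1) = +0.042044+0.025824i   from Y*(Ω₁)=+0.128681-0.003076i, Y(Ω₂)=+0.321753+0.208374i
  term(m=+2) = -0.005415-0.010681i   from Y*(Ω₁)=-0.380714+0.018212i, Y(Ω₂)=+0.012852+0.028671i
  term(m=+3) = -0.016571+0.202611i   from Y*(Ω₁)=-0.482470+0.034652i, Y(Ω₂)=+0.064176-0.415337i
  term(m=+4) = +0.078081-0.106552i   from Y*(Ω₁)=-0.302444+0.029002i, Y(Ω₂)=-0.289291+0.324562i
  term(m=+5) = -0.028349+0.011573i   from Y*(Ω₁)=-0.121869+0.014633i, Y(Ω₂)=+0.240552-0.066081i
  term(m=+6) = +0.002981+0.000491i   from Y*(Ω₁)=-0.032844+0.004742i, Y(Ω₂)=-0.086807-0.027482i
  term(m=+7) = -0.000082-0.000071i   from Y*(Ω₁)=-0.005388+0.000910i, Y(Ω₂)=+0.012567+0.015243i
Total Σ_m = +0.077831+0.000000i. Multiply by 0.837758: +0.065203+0.000000i. P_7(cos γ) = 0.065203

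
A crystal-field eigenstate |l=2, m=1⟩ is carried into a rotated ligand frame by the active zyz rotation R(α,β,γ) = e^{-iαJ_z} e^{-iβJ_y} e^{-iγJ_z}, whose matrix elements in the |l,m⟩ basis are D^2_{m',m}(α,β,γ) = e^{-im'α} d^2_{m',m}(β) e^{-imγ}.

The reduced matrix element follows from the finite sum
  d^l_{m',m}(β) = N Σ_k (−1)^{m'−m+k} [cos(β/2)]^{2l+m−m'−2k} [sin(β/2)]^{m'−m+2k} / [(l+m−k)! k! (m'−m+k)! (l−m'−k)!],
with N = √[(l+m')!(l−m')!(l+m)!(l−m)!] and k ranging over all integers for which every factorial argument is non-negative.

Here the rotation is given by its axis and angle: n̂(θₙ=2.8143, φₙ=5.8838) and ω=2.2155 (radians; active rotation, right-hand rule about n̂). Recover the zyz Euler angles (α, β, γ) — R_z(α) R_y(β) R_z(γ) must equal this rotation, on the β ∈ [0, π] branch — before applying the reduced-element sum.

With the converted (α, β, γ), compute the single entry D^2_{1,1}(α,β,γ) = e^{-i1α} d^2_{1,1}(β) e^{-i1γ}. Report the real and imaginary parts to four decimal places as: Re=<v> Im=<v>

Re=-0.3467 Im=0.5064

Axis–angle → zyz. n̂ = (sinθₙcosφₙ, sinθₙsinφₙ, cosθₙ) = (+0.296180, -0.125008, -0.946916), ω = 2.2155.
R = I cosω + sinω [n̂]ₓ + (1−cosω) n̂n̂ᵀ gives
  R = [-0.460521, +0.697574, -0.548919; -0.816125, -0.575943, -0.047220; -0.349086, +0.426240, +0.834541]
β = atan2(√(R₁₃²+R₂₃²), R₃₃) = 0.583497; α = atan2(R₂₃, R₁₃) mod 2π = 3.227406; γ = atan2(R₃₂, −R₃₁) mod 2π = 0.884584
D^2_{1,1}(3.2274,0.5835,0.8846) = e^{-i·1·3.2274}·d^2_{1,1}(0.5835)·e^{-i·1·0.8846}. Compute d first:
Half-angle: c=0.957742, s=0.287627. N=√(6·1·6·1)=6.000000
The bounds max(0,m−m')=0 and min(l+m,l−m')=1 give 2 terms
  k=0: (−1)^0·6.0000/(6)·0.9577^4·0.2876^0 = +0.841385
  k=1: (−1)^1·6.0000/(2)·0.9577^2·0.2876^2 = -0.227656
d^2_{1,1}(0.5835) = +0.841385 -0.227656 = +0.613729
Phases: e^{-i·(1)·3.2274}=-0.996320+0.085708i, e^{-i·(1)·0.8846}=+0.633612-0.773651i ⇒ D=-0.346740+0.506394i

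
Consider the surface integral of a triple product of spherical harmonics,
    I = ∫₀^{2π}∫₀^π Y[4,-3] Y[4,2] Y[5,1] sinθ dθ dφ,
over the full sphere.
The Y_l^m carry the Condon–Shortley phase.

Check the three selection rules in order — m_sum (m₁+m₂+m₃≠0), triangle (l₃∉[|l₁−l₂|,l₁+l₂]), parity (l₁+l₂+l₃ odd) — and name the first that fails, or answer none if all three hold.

Σmᵢ = 0  ✓
l₃∈[|l₁−l₂|,l₁+l₂]=[0,8], have l₃=5  ✓
Σlᵢ = 13 ⇒ odd  ✗

parity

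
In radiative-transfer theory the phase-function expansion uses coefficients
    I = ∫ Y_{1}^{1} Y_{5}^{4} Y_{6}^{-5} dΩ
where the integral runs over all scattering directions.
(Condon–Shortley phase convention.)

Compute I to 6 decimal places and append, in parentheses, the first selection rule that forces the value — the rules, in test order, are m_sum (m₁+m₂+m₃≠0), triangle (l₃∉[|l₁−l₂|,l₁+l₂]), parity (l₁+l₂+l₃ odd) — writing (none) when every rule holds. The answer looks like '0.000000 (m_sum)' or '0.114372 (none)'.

-0.303018 (none)

Checks pass: Σm=0; 12 even; l₃=6∈[4,6].
(2·1+1)(2·5+1)(2·6+1) = 429
Δ: 0! 2! 10! / 13! → 1/858
sum: t=0:+1/14400 = 1/14400
3j²(1 5 6; 0 0 0) = Δ·Π!·Σ² = 6/143  (sign +1)
sum: t=0:+1/725760 = 1/725760
3j²(1 5 6; 1 4 -5) = Δ·Π!·Σ² = 5/78  (sign -1)
combine: 4πI² = 429·6/143·5/78 = 15/13
take √, sign -1: I = -0.30301841
No selection rule forces the value: the integral is nonzero (none).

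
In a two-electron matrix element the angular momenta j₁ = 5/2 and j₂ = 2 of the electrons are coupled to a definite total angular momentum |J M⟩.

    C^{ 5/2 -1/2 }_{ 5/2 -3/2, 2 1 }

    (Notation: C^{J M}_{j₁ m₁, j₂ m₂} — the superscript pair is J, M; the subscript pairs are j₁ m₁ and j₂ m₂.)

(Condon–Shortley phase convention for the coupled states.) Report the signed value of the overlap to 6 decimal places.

triangle: 2!×3!×2!/8! = 24/40320
(j±m)!: 1!×4!×3!×1!×2!×3! = 1728
prefactor² = (2J+1)×Δ×N² = 216/35
  k=1: −1/(1!×1!×3!×2!×0!×0!) = -1/12
  k=2: +1/(2!×0!×2!×1!×1!×1!) = 1/4
Σ = 1/6  ⇒  CG² = 216/35×(1/6)² = 6/35
CG = +√(6/35) = +0.414039

+0.414039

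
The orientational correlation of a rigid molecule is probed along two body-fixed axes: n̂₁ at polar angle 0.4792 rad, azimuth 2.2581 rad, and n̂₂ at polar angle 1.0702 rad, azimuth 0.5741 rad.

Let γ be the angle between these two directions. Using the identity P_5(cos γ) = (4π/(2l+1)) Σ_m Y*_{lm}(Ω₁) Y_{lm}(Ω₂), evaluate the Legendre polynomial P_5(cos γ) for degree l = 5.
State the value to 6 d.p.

Addition theorem: P_5(cos γ) = (4π/11) Σ_m Y*_{lm}(Ω₁) Y_{lm}(Ω₂), m = −5…5:
  [-5]  conj(Y_{5,-5})(Ω₁) = (0.002811, -0.009253) ; Y_{5,-5}(Ω₂) = (-0.232389, -0.064589) ; Δ = (-0.001251, 0.001969)
  [-4]  conj(Y_{5,-4})(Ω₁) = (-0.054385, 0.022507) ; Y_{5,-4}(Ω₂) = (-0.276898, -0.312163) ; Δ = (0.022085, 0.010745)
  [-3]  conj(Y_{5,-3})(Ω₁) = (0.181996, 0.097335) ; Y_{5,-3}(Ω₂) = (-0.037833, -0.247802) ; Δ = (0.017234, -0.048782)
  [-2]  conj(Y_{5,-2})(Ω₁) = (-0.084896, -0.427158) ; Y_{5,-2}(Ω₂) = (-0.079324, 0.176397) ; Δ = (0.082084, 0.018909)
  [-1]  conj(Y_{5,-1})(Ω₁) = (-0.280761, 0.342052) ; Y_{5,-1}(Ω₂) = (-0.262035, 0.169476) ; Δ = (0.015600, -0.137212)
  [+0]  conj(Y_{5,0})(Ω₁) = (-0.109759, -0.000000) ; Y_{5,0}(Ω₂) = (0.124514, 0.000000) ; Δ = (-0.013667, -0.000000)
  [+1]  conj(Y_{5,1})(Ω₁) = (0.280761, 0.342052) ; Y_{5,1}(Ω₂) = (0.262035, 0.169476) ; Δ = (0.015600, 0.137212)
  [+2]  conj(Y_{5,2})(Ω₁) = (-0.084896, 0.427158) ; Y_{5,2}(Ω₂) = (-0.079324, -0.176397) ; Δ = (0.082084, -0.018909)
  [+3]  conj(Y_{5,3})(Ω₁) = (-0.181996, 0.097335) ; Y_{5,3}(Ω₂) = (0.037833, -0.247802) ; Δ = (0.017234, 0.048782)
  [+4]  conj(Y_{5,4})(Ω₁) = (-0.054385, -0.022507) ; Y_{5,4}(Ω₂) = (-0.276898, 0.312163) ; Δ = (0.022085, -0.010745)
  [+5]  conj(Y_{5,5})(Ω₁) = (-0.002811, -0.009253) ; Y_{5,5}(Ω₂) = (0.232389, -0.064589) ; Δ = (-0.001251, -0.001969)
Σ over m = (0.257837, 0.000000); ×(4π/11) → (0.294552, 0.000000). Real part: 0.294552

0.294552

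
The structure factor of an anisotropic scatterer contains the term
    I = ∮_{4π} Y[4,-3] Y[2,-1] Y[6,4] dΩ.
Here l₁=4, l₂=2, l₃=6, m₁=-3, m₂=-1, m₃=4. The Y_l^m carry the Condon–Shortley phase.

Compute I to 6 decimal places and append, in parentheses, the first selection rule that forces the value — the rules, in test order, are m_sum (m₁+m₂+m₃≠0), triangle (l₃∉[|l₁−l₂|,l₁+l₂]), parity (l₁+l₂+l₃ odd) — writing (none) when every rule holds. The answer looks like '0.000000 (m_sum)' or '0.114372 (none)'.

0.246389 (none)

Checks pass: Σm=0; 12 even; l₃=6∈[2,6].
(2·4+1)(2·2+1)(2·6+1) = 585
Δ: 0! 8! 4! / 13! → 1/6435
sum: t=0:+1/2304 = 1/2304
3j²(4 2 6; 0 0 0) = Δ·Π!·Σ² = 5/143  (sign +1)
sum: t=0:+1/30240 = 1/30240
3j²(4 2 6; -3 -1 4) = Δ·Π!·Σ² = 16/429  (sign +1)
combine: 4πI² = 585·5/143·16/429 = 1200/1573
take √, sign +1: I = 0.24638901
No selection rule forces the value: the integral is nonzero (none).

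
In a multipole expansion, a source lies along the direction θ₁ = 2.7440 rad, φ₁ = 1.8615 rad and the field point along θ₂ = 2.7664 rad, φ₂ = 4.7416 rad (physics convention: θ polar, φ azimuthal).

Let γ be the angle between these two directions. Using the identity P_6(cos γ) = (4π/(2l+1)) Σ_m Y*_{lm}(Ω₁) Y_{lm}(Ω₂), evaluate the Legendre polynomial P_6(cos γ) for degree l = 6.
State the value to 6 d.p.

Addition theorem: P_6(cos γ) = (4π/13) Σ_m Y*_{lm}(Ω₁) Y_{lm}(Ω₂), m = −6…6:
  m=-6: (0.00028 - 0.00160j) × (-0.00115 + 0.00020j) = 0.00000 + 0.00000j  (running Σ = 0.00000 + 0.00000j)
  m=-5: (0.01334 - 0.00157j) × (-0.00150 - 0.01018j) = -0.00004 - 0.00013j  (running Σ = -0.00004 - 0.00013j)
  m=-4: (0.02657 + 0.06147j) × (0.05446 - 0.00639j) = 0.00184 + 0.00318j  (running Σ = 0.00180 + 0.00305j)
  m=-3: (-0.16953 + 0.14242j) × (0.01703 + 0.19380j) = -0.03049 - 0.03043j  (running Σ = -0.02868 - 0.02738j)
  m=-2: (-0.38951 - 0.25598j) × (-0.44314 + 0.02592j) = 0.17924 + 0.10334j  (running Σ = 0.15056 + 0.07596j)
  m=-1: (0.14099 - 0.47125j) × (-0.01543 - 0.52804j) = -0.25101 - 0.06718j  (running Σ = -0.10045 + 0.00878j)
  m=0: (-0.09340 + 0.00000j) × (-0.01927 + 0.00000j) = 0.00180 + 0.00000j  (running Σ = -0.09865 + 0.00878j)
  m=1: (-0.14099 - 0.47125j) × (0.01543 - 0.52804j) = -0.25101 + 0.06718j  (running Σ = -0.34966 + 0.07596j)
  m=2: (-0.38951 + 0.25598j) × (-0.44314 - 0.02592j) = 0.17924 - 0.10334j  (running Σ = -0.17042 - 0.02738j)
  m=3: (0.16953 + 0.14242j) × (-0.01703 + 0.19380j) = -0.03049 + 0.03043j  (running Σ = -0.20091 + 0.00305j)
  m=4: (0.02657 - 0.06147j) × (0.05446 + 0.00639j) = 0.00184 - 0.00318j  (running Σ = -0.19907 - 0.00013j)
  m=5: (-0.01334 - 0.00157j) × (0.00150 - 0.01018j) = -0.00004 + 0.00013j  (running Σ = -0.19910 + 0.00000j)
  m=6: (0.00028 + 0.00160j) × (-0.00115 - 0.00020j) = 0.00000 - 0.00000j  (running Σ = -0.19910 - 0.00000j)
Total Σ_m = -0.19910 - 0.00000j. Multiply by 0.966644: -0.19246 - 0.00000j. P_6(cos γ) = -0.192463

-0.192463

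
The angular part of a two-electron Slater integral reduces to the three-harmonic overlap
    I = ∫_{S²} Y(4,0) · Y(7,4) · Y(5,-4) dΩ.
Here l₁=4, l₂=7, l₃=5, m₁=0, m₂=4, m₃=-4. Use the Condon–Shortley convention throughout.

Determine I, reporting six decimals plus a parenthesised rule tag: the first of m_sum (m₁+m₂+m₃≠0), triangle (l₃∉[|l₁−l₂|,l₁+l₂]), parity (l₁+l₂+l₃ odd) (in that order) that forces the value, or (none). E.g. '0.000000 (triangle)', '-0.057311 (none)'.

-0.153174 (none)

m-sum 0 ✓  L=16 even ✓  3≤5≤11 ✓
Π(2lᵢ+1) = 9×15×11 = 1485
triangle coeff Δ(4,7,5) = 1/6126120
Σ_t [2,4]: t=2:+1/69120 t=3:−1/20736 t=4:+1/69120 = -1/51840
(3j)²=280/21879 [(4 7 5; 0 0 0)], sign=+1
Σ_t [3,4]: t=3:−1/1451520 t=4:+1/483840 = 1/725760
(3j)²=24/1547 [(4 7 5; 0 4 -4)], sign=-1
⇒ 4πI² = 14400/48841
I = (-1)√(14400/48841/(4π)) = -0.15317364
No selection rule forces the value: the integral is nonzero (none).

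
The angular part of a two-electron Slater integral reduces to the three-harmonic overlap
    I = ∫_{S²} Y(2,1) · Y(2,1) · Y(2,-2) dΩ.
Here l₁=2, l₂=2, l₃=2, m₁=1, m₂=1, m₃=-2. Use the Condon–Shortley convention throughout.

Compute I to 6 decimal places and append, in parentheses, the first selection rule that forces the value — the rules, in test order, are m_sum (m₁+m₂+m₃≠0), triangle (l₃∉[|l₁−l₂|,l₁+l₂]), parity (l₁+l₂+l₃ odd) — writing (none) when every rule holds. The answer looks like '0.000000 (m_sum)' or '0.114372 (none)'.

0.220728 (none)

Checks pass: Σm=0; 6 even; l₃=2∈[0,4].
(2·2+1)(2·2+1)(2·2+1) = 125
Δ: 2! 2! 2! / 7! → 1/630
sum: t=0:+1/8 t=1:−1/1 t=2:+1/8 = -3/4
3j²(2 2 2; 0 0 0) = Δ·Π!·Σ² = 2/35  (sign -1)
sum: t=1:−1/4 = -1/4
3j²(2 2 2; 1 1 -2) = Δ·Π!·Σ² = 3/35  (sign -1)
combine: 4πI² = 125·2/35·3/35 = 30/49
take √, sign +1: I = 0.22072812
No selection rule forces the value: the integral is nonzero (none).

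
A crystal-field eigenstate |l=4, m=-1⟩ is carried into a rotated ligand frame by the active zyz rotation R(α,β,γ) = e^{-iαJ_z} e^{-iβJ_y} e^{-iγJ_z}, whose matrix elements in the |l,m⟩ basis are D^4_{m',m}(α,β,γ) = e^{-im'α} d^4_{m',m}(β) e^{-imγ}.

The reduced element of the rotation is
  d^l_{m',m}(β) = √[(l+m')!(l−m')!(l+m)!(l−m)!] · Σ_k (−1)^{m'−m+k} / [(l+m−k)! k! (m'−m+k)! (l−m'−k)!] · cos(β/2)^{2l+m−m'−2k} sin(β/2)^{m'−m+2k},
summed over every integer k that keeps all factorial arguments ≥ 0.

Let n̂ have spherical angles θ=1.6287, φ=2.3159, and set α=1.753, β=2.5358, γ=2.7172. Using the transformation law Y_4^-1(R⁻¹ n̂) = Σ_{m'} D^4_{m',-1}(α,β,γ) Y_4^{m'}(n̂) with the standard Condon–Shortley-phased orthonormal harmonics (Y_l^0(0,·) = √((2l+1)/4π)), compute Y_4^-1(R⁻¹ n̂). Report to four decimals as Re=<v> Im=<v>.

Need the full column D^4_{m',-1} for m'=−4..4 at α=1.7530, β=2.5358, γ=2.7172.
cos(β/2)=0.298286, sin(β/2)=0.954477
d^4_{-4,-1}: single k=3 term ⇒ +0.015366;  D = -0.014659-0.004606i
d^4_{-3,-1}: k∈[2..3] ⇒ +0.005093 -0.086918 = -0.081825;  D = +0.009976-0.081215i
d^4_{-2,-1}: k∈[1..3] ⇒ +0.000851 -0.043558 +0.297331 = +0.254624;  D = +0.254166-0.015265i
d^4_{-1,-1}: k∈[0..3] ⇒ +0.000063 -0.009625 +0.197112 -0.672755 = -0.485206;  D = +0.116366+0.471045i
d^4_{0,-1}: k∈[0..3] ⇒ -0.000897 +0.055097 -0.564145 +0.962730 = +0.452785;  D = -0.412618+0.186442i
d^4_{1,-1}: k∈[0..3] ⇒ +0.006417 -0.197112 +1.009133 -0.688846 = +0.129592;  D = +0.073877+0.106472i
d^4_{2,-1}: k∈[0..2] ⇒ -0.029039 +0.445996 -0.913326 = -0.496369;  D = -0.349790+0.352178i
d^4_{3,-1}: k∈[0..1] ⇒ +0.086918 -0.533983 = -0.447065;  D = +0.369031+0.252355i
d^4_{4,-1}: single k=0 term ⇒ -0.157333;  D = +0.063807-0.143813i
Y_4^{m'}(θ=1.6287,φ=2.3159) and Σ D·Y over m':
  (-0.0147-0.0046i)·(-0.4339-0.0705i)  (+0.0100-0.0812i)·(-0.0567+0.0444i)  (+0.2542-0.0153i)·(+0.0262-0.3245i)  (+0.1164+0.4710i)·(-0.0552-0.0598i)  (-0.4126+0.1864i)·(+0.3068+0.0000i)  (+0.0739+0.1065i)·(+0.0552-0.0598i)  (-0.3498+0.3522i)·(+0.0262+0.3245i)  (+0.3690+0.2524i)·(+0.0567+0.0444i)  (+0.0638-0.1438i)·(-0.4339+0.0705i)
Y_4^-1(R⁻¹ n̂) = -0.214879-0.055762i

Re=-0.2149 Im=-0.0558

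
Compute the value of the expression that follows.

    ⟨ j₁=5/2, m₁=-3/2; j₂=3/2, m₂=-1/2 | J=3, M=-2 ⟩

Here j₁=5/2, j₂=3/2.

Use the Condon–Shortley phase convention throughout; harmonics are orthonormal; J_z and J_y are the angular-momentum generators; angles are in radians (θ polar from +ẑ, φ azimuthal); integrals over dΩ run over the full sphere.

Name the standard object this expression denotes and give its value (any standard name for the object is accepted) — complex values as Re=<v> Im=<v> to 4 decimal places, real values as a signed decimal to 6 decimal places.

Clebsch–Gordan coefficient, −√(1/12) ≈ -0.288675

This is a Clebsch–Gordan (vector-coupling) coefficient.
j₁+j₂−J=1  J+j₁−j₂=4  J−j₁+j₂=2  j₁+j₂+J+1=8
(j₁±m₁, j₂±m₂, J±M) = (1,4,1,2,1,5)
P² = 48
sum k=0..1:
  [0] +1/24 = 1/24
  [1] −1/12 = -1/12
S = -1/24
C² = P²·S² = 1/12 ; C = -0.288675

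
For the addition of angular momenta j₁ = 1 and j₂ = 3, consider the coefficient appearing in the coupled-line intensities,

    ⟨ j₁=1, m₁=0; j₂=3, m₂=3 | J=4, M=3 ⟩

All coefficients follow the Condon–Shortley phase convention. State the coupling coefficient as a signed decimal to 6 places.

√[9·0!2!6!/9! · 1!1!6!0!7!1!] = √(129600)
  +(−1)^0/∏(0,0,1,6,1,0)! = 1/720  (running 1/720)
⟨..|..⟩ = √(129600)·(1/720) = +0.500000

+0.500000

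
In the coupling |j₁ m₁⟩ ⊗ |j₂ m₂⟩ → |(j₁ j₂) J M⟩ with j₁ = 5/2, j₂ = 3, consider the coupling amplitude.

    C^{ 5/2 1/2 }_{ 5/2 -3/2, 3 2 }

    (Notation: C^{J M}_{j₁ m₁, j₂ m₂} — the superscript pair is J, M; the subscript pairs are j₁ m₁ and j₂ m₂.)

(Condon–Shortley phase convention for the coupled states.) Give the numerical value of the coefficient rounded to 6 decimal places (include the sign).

√[6·3!2!3!/9! · 1!4!5!1!3!2!] = √(288/7)
  +(−1)^2/∏(2,1,2,3,0,0)! = 1/24  (running 1/24)
  +(−1)^3/∏(3,0,1,2,1,1)! = -1/12  (running -1/24)
⟨..|..⟩ = √(288/7)·(-1/24) = -0.267261

-0.267261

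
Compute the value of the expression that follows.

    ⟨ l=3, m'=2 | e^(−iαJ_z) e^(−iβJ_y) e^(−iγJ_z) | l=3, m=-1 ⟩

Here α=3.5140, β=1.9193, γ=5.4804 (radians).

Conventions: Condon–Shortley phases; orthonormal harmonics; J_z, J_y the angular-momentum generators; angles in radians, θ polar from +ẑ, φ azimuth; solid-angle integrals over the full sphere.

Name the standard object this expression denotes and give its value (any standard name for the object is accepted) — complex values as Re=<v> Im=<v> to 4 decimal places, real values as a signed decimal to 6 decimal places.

Wigner D-matrix element, Re=0.0003 Im=-0.0122

This is a Wigner D-matrix element — the rotation-matrix element ⟨l m'| R(α,β,γ) |l m⟩ in the angular-momentum basis.
First d^3_{2,-1}(β=1.9193), then the phase factors e^{-i(2)α} and e^{-i(-1)γ}:
With c≡cos(β/2)=0.573807 and s≡sin(β/2)=0.818991, N=[120·1·2·24]^{1/2}=75.894664
The bounds max(0,m−m')=0 and min(l+m,l−m')=1 give 2 terms
  k=0: (−1)^3·75.8947/(12)·0.5738^3·0.8190^3 = -0.656393
  k=1: (−1)^4·75.8947/(24)·0.5738^1·0.8190^5 = +0.668591
d^3_{2,-1}(1.9193) = -0.656393 +0.668591 = +0.012198
D = (+0.735214-0.677836i)·(+0.012198)·(+0.694706-0.719294i) = +0.000283-0.012195i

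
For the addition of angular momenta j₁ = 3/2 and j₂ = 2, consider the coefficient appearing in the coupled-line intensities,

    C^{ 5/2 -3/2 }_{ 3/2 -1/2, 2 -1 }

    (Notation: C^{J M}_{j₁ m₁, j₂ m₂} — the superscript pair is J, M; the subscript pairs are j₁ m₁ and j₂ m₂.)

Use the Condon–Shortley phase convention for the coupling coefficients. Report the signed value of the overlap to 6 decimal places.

√[6·1!2!3!/7! · 1!2!1!3!1!4!] = √(144/35)
  +(−1)^0/∏(0,1,2,1,0,2)! = 1/4  (running 1/4)
  +(−1)^1/∏(1,0,1,0,1,3)! = -1/6  (running 1/12)
⟨..|..⟩ = √(144/35)·(1/12) = +0.169031

+√(1/35) ≈ +0.169031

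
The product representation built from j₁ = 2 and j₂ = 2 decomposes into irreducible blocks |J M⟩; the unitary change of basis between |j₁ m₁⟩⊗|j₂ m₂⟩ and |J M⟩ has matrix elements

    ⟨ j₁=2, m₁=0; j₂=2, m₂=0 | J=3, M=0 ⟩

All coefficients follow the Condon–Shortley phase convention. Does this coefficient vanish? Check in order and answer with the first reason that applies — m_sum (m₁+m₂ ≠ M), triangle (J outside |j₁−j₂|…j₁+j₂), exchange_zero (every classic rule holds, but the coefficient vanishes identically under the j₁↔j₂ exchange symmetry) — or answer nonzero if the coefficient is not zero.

exchange_zero

m-sum: m₁+m₂ = 0+0 = 0, M = 0  ✓
triangle: |j₁−j₂| = 0 ≤ J = 3 ≤ j₁+j₂ = 4  ✓
exchange: j₁=j₂ and m₁=m₂, and (−1)^(j₁+j₂−J) = (−1)^1 = −1 forces ⟨j₁m₁;j₂m₂|JM⟩ = −⟨j₂m₂;j₁m₁|JM⟩ = −⟨j₁m₁;j₂m₂|JM⟩ ⇒ the coefficient vanishes identically
Racah sum check: Σ_k collapses to 0 ⇒ CG = 0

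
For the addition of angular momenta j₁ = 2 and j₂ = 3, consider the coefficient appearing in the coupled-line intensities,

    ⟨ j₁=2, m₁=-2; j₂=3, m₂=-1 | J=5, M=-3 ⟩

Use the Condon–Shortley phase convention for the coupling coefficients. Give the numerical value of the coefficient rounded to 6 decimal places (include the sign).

j₁+j₂−J=0  J+j₁−j₂=4  J−j₁+j₂=6  j₁+j₂+J+1=11
(j₁±m₁, j₂±m₂, J±M) = (0,4,2,4,2,8)
P² = 442368
sum k=0..0:
  [0] +1/1152 = 1/1152
S = 1/1152
C² = P²·S² = 1/3 ; C = +0.577350

+√(1/3) ≈ +0.577350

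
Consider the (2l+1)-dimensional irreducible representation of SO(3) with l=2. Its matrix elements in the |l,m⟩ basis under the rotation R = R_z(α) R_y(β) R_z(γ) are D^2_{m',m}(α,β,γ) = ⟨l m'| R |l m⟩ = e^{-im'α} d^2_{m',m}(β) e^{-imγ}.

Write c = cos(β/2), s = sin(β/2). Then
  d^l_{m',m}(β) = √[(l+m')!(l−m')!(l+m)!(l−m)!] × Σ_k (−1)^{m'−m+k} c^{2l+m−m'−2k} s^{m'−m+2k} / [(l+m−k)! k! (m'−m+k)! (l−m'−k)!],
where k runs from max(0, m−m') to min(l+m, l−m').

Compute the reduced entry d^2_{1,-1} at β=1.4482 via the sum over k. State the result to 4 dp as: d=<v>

d=0.5462

d^2_{1,-1}(β=1.4482) via the finite sum:
Half-angle: c=0.749096, s=0.662462. N=√(6·1·1·6)=6.000000
k∈{0,1} keeps every argument non-negative
  k=0: (−1)^2·6.0000/(2)·0.7491^2·0.6625^2 = +0.738784
  k=1: (−1)^3·6.0000/(6)·0.7491^0·0.6625^4 = -0.192594
d^2_{1,-1}(1.4482) = +0.738784 -0.192594 = +0.546190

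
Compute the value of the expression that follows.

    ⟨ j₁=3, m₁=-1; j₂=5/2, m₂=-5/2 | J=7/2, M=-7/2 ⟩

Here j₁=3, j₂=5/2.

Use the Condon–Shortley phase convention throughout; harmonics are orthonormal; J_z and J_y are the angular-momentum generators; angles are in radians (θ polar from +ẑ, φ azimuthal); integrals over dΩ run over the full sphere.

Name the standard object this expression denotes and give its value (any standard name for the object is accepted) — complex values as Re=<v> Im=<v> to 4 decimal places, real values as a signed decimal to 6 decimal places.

This is a Clebsch–Gordan (vector-coupling) coefficient.
j₁+j₂−J=2  J+j₁−j₂=4  J−j₁+j₂=3  j₁+j₂+J+1=10
(j₁±m₁, j₂±m₂, J±M) = (2,4,0,5,0,7)
P² = 18432
sum k=0..0:
  [0] +1/288 = 1/288
S = 1/288
C² = P²·S² = 2/9 ; C = +0.471405

Clebsch–Gordan coefficient, +√(2/9) ≈ +0.471405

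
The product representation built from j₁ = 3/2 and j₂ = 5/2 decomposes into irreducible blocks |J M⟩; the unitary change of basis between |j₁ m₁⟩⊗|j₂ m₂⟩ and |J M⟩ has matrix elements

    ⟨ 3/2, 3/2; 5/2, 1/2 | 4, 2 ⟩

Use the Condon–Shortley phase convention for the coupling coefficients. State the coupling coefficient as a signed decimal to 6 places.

triangle: 0!×3!×5!/9! = 720/362880
(j±m)!: 3!×0!×3!×2!×6!×2! = 103680
prefactor² = (2J+1)×Δ×N² = 12960/7
  k=0: +1/(0!×0!×0!×3!×3!×2!) = 1/72
Σ = 1/72  ⇒  CG² = 12960/7×(1/72)² = 5/14
CG = +√(5/14) = +0.597614

+√(5/14) ≈ +0.597614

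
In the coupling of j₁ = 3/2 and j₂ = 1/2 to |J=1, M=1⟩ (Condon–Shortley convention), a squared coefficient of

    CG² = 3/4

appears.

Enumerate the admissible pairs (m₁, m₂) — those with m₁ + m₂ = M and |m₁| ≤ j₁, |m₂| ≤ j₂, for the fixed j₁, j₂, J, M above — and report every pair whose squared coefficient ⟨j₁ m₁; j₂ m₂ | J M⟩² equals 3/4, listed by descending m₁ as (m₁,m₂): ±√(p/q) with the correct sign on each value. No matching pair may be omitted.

Admissible pairs with m₁+m₂ = M = 1: (1/2,1/2), (3/2,-1/2)
  (m₁,m₂)=(3/2,-1/2): CG² = 3/4, CG = +√(3/4)   ← matches the target
  (m₁,m₂)=(1/2,1/2): CG² = 1/4, CG = −√(1/4)
Pairs with CG² = 3/4: (3/2,-1/2): +√(3/4)

(3/2,-1/2): +√(3/4)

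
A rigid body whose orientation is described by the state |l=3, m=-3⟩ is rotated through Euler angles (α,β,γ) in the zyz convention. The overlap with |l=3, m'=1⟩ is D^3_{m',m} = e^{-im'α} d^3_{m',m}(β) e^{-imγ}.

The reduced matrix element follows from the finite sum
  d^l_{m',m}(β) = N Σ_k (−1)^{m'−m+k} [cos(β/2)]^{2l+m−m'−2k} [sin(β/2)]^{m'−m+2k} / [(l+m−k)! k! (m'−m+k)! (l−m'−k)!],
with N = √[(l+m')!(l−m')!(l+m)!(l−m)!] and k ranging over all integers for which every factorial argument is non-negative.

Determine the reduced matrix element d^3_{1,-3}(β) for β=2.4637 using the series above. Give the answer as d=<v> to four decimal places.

d=0.3387

d^3_{1,-3}(β=2.4637) via the finite sum:
c=cos(2.463700/2)=0.332494, s=sin(2.463700/2)=0.943106; N=√[24·2·1·720]=185.903201
Admissible k: 0..0 (factorial args all ≥0)
  k=0: (−1)^4·185.9032/(48)·0.3325^2·0.9431^4 = +0.338730
d^3_{1,-3}(2.4637) = +0.338730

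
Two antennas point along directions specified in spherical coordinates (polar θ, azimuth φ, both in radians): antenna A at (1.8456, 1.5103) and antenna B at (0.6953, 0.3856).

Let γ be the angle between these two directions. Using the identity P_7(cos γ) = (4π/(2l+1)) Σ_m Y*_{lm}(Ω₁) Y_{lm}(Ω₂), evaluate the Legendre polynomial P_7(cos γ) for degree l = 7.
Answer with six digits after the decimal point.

-0.122376

Summing Y*_{l m}(θ₁,φ₁)·Y_{l m}(θ₂,φ₂) over m ∈ [−7, 7]; prefactor 4π/(2·7+1) = 0.837758:
  m=-7: Y*=(-0.157221, -0.348801)  Y=(-0.020009, -0.009478)  product (-0.000160, 0.008469)
  m=-6: Y*=(0.377308, -0.143304)  Y=(-0.067160, -0.073140)  product (-0.035821, -0.017972)
  m=-5: Y*=(-0.003859, -0.012366)  Y=(-0.092259, -0.247201)  product (-0.002701, 0.002095)
  m=-4: Y*=(0.338915, -0.083652)  Y=(0.012570, -0.442544)  product (-0.032759, -0.151036)
  m=-3: Y*=(0.019310, 0.105225)  Y=(0.161445, -0.367430)  product (0.041780, 0.009893)
  m=-2: Y*=(0.299671, -0.036436)  Y=(-0.005109, 0.004966)  product (-0.001350, 0.001674)
  m=-1: Y*=(0.009025, 0.148999)  Y=(-0.362135, 0.146998)  product (-0.025171, -0.052631)
  m=+0: Y*=(0.285191, -0.000000)  Y=(-0.118206, 0.000000)  product (-0.033711, 0.000000)
  m=+1: Y*=(-0.009025, 0.148999)  Y=(0.362135, 0.146998)  product (-0.025171, 0.052631)
  m=+2: Y*=(0.299671, 0.036436)  Y=(-0.005109, -0.004966)  product (-0.001350, -0.001674)
  m=+3: Y*=(-0.019310, 0.105225)  Y=(-0.161445, -0.367430)  product (0.041780, -0.009893)
  m=+4: Y*=(0.338915, 0.083652)  Y=(0.012570, 0.442544)  product (-0.032759, 0.151036)
  m=+5: Y*=(0.003859, -0.012366)  Y=(0.092259, -0.247201)  product (-0.002701, -0.002095)
  m=+6: Y*=(0.377308, 0.143304)  Y=(-0.067160, 0.073140)  product (-0.035821, 0.017972)
  m=+7: Y*=(0.157221, -0.348801)  Y=(0.020009, -0.009478)  product (-0.000160, -0.008469)
Accumulated sum (-0.146076, 0.000000); after 4π/(2l+1) scaling, (-0.122376, 0.000000) ⇒ P_7 = -0.122376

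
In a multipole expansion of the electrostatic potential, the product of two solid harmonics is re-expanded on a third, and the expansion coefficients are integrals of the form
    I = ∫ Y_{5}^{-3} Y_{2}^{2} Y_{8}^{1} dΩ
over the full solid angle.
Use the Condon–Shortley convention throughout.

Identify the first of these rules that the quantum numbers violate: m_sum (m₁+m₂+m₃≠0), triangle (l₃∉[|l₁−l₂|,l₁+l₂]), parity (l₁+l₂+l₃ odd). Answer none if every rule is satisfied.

azimuthal sum: -3 + 2 + 1 = 0  ✓
l₃ must lie in [3,7]; have l₃=8  ✗
L = 5 + 2 + 8 = 15 (odd)

triangle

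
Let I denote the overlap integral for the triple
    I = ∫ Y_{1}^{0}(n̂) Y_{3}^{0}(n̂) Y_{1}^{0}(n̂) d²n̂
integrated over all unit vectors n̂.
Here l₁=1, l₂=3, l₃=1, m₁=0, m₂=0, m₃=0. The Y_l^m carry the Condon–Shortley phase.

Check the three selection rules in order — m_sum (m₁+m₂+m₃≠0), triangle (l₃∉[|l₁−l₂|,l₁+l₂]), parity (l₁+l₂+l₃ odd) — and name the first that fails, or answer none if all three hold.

Σmᵢ = 0  ✓
l₃∈[|l₁−l₂|,l₁+l₂]=[2,4] required, l₃=1 fails  ✗
Σlᵢ = 5 ⇒ odd

triangle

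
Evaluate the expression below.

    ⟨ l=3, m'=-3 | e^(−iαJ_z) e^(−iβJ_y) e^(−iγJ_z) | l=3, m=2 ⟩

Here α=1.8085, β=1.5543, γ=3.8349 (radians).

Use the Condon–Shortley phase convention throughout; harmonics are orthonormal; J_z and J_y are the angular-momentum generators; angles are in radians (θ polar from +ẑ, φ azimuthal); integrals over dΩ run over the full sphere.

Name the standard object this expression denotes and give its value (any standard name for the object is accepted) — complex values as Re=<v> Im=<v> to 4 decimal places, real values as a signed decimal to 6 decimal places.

This is a Wigner D-matrix element — the rotation-matrix element ⟨l m'| R(α,β,γ) |l m⟩ in the angular-momentum basis.
Split into d^3_{-3,2}(β=1.5543) × two z-phases.
c=cos(1.554300/2)=0.712915, s=sin(1.554300/2)=0.701250; N=√[1·720·120·1]=293.938769
Admissible k: 5..5 (factorial args all ≥0)
  k=5: (−1)^0·293.9388/(120)·0.7129^1·0.7013^5 = +0.296128
d^3_{-3,2}(1.5543) = +0.296128
Phases: e^{-i·(-3)·1.8085}=+0.654190-0.756330i, e^{-i·(2)·3.8349}=+0.183142-0.983086i ⇒ D=-0.184703-0.231466i

Wigner D-matrix element, Re=-0.1847 Im=-0.2315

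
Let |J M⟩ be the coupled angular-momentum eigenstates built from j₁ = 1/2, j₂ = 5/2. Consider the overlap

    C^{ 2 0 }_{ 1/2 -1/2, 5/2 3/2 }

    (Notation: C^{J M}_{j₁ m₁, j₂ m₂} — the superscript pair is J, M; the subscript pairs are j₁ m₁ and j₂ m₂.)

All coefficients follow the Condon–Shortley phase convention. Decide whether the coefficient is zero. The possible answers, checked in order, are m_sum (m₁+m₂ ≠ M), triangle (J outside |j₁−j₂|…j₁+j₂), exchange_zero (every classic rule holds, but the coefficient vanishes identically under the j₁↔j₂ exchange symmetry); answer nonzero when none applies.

m_sum

m-sum: m₁+m₂ = -1/2+3/2 = 1, M = 0  ✗ ⇒ coefficient is 0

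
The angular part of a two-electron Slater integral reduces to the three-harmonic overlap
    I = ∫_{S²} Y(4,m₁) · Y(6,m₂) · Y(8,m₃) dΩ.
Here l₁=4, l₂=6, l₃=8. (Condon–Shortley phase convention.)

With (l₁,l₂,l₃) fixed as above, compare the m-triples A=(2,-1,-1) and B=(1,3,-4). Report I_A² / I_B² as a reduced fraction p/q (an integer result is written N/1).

l's match ⇒ only the (l;m) 3-j factors differ between A and B.
A: triangle coeff Δ(4,6,8) = 1/23279256; Σ_t [0,2]: t=0:+1/1382400 t=1:−1/2073600 t=2:+1/43545600 = 23/87091200; (3j)²=2645/554268 [(4 6 8; 2 -1 -1)], sign=-1
B: triangle coeff Δ(4,6,8) = 1/23279256; Σ_t [0,2]: t=0:+1/26127360 t=1:−1/3870720 t=2:+1/7257600 = -43/522547200; (3j)²=1849/352716 [(4 6 8; 1 3 -4)], sign=-1
I_A²/I_B² = (2645/554268)/(1849/352716) = 18515/20339

18515/20339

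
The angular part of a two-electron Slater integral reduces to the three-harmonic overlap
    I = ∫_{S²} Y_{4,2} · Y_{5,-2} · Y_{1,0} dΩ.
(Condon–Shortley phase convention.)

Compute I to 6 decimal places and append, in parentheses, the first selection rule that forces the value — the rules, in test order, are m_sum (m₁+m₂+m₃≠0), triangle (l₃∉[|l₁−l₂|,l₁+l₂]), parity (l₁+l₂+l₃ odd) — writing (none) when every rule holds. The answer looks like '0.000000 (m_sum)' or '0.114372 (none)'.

m-sum 0 ✓  L=10 even ✓  1≤1≤9 ✓
Π(2lᵢ+1) = 9×11×3 = 297
triangle coeff Δ(4,5,1) = 1/495
Σ_t [4,4]: t=4:+1/576 = 1/576
(3j)²=5/99 [(4 5 1; 0 0 0)], sign=-1
Σ_t [2,2]: t=2:+1/1440 = 1/1440
(3j)²=7/165 [(4 5 1; 2 -2 0)], sign=-1
⇒ 4πI² = 7/11
I = (+1)√(7/11/(4π)) = 0.22503380
No selection rule forces the value: the integral is nonzero (none).

0.225034 (none)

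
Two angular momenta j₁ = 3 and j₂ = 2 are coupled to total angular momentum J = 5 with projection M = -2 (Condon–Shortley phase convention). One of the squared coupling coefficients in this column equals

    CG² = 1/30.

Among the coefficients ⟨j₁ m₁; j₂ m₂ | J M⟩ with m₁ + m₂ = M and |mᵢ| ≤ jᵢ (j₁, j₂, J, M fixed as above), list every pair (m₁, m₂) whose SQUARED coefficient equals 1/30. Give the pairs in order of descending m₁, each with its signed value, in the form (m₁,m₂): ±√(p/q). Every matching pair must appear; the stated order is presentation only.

(-3,1): +√(1/30)

Admissible pairs with m₁+m₂ = M = -2: (-3,1), (-2,0), (-1,-1), (0,-2)
  (m₁,m₂)=(0,-2): CG² = 1/6, CG = +√(1/6)
  (m₁,m₂)=(-1,-1): CG² = 1/2, CG = +√(1/2)
  (m₁,m₂)=(-2,0): CG² = 3/10, CG = +√(3/10)
  (m₁,m₂)=(-3,1): CG² = 1/30, CG = +√(1/30)   ← matches the target
Pairs with CG² = 1/30: (-3,1): +√(1/30)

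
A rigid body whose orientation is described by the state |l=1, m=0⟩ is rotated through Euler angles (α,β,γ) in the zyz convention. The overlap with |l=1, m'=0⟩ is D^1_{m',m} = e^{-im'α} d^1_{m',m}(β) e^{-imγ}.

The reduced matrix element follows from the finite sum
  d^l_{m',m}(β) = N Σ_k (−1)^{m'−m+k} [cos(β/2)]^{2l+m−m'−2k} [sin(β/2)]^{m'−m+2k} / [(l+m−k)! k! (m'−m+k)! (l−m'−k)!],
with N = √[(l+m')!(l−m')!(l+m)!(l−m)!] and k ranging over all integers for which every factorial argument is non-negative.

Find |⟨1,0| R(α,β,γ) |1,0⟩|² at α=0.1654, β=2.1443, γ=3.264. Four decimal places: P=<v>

P=0.2944

First d^1_{0,0}(β=2.1443), then the phase factors e^{-i(0)α} and e^{-i(0)γ}:
Half-angle: c=0.478237, s=0.878231. N=√(1·1·1·1)=1.000000
The bounds max(0,m−m')=0 and min(l+m,l−m')=1 give 2 terms
  k=0: (−1)^0·1.0000/(1)·0.4782^2·0.8782^0 = +0.228711
  k=1: (−1)^1·1.0000/(1)·0.4782^0·0.8782^2 = -0.771289
d^1_{0,0}(2.1443) = +0.228711 -0.771289 = -0.542578
|D^1_{0,0}|² = |d^1_{0,0}(β)|² = (-0.542578)² = 0.294391 (the z-rotation phases have unit modulus)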